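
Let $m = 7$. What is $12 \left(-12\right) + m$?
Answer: $-137$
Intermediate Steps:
$12 \left(-12\right) + m = 12 \left(-12\right) + 7 = -144 + 7 = -137$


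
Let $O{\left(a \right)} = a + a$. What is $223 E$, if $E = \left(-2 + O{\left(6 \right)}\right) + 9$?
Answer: $4237$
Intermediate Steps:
$O{\left(a \right)} = 2 a$
$E = 19$ ($E = \left(-2 + 2 \cdot 6\right) + 9 = \left(-2 + 12\right) + 9 = 10 + 9 = 19$)
$223 E = 223 \cdot 19 = 4237$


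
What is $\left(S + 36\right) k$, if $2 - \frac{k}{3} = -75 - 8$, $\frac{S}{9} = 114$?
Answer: $270810$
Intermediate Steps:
$S = 1026$ ($S = 9 \cdot 114 = 1026$)
$k = 255$ ($k = 6 - 3 \left(-75 - 8\right) = 6 - -249 = 6 + 249 = 255$)
$\left(S + 36\right) k = \left(1026 + 36\right) 255 = 1062 \cdot 255 = 270810$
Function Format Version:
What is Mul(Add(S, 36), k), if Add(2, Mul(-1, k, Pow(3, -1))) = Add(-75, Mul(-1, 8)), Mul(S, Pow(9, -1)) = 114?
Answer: 270810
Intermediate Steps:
S = 1026 (S = Mul(9, 114) = 1026)
k = 255 (k = Add(6, Mul(-3, Add(-75, Mul(-1, 8)))) = Add(6, Mul(-3, Add(-75, -8))) = Add(6, Mul(-3, -83)) = Add(6, 249) = 255)
Mul(Add(S, 36), k) = Mul(Add(1026, 36), 255) = Mul(1062, 255) = 270810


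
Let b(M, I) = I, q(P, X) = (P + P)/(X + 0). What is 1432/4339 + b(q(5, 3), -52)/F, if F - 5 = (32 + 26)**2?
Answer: 4598780/14618091 ≈ 0.31460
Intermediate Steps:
q(P, X) = 2*P/X (q(P, X) = (2*P)/X = 2*P/X)
F = 3369 (F = 5 + (32 + 26)**2 = 5 + 58**2 = 5 + 3364 = 3369)
1432/4339 + b(q(5, 3), -52)/F = 1432/4339 - 52/3369 = 4598780/14618091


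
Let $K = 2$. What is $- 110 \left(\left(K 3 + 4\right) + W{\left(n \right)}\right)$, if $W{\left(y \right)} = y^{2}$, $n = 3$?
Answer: $-2090$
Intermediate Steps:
$- 110 \left(\left(K 3 + 4\right) + W{\left(n \right)}\right) = - 110 \left(\left(2 \cdot 3 + 4\right) + 3^{2}\right) = - 110 \left(\left(6 + 4\right) + 9\right) = - 110 \left(10 + 9\right) = \left(-110\right) 19 = -2090$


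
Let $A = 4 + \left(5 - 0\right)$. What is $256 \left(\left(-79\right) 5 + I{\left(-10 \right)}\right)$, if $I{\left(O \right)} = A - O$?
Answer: $-96256$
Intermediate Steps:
$A = 9$ ($A = 4 + \left(5 + 0\right) = 4 + 5 = 9$)
$I{\left(O \right)} = 9 - O$
$256 \left(\left(-79\right) 5 + I{\left(-10 \right)}\right) = 256 \left(\left(-79\right) 5 + \left(9 - -10\right)\right) = 256 \left(-395 + \left(9 + 10\right)\right) = 256 \left(-395 + 19\right) = 256 \left(-376\right) = -96256$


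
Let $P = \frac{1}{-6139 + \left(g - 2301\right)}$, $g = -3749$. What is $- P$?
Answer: $\frac{1}{12189} \approx 8.2041 \cdot 10^{-5}$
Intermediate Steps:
$P = - \frac{1}{12189}$ ($P = \frac{1}{-6139 - 6050} = \frac{1}{-12189} = - \frac{1}{12189} \approx -8.2041 \cdot 10^{-5}$)
$- P = \left(-1\right) \left(- \frac{1}{12189}\right) = \frac{1}{12189}$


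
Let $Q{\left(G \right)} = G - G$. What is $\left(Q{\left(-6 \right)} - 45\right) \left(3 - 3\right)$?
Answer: $0$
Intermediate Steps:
$Q{\left(G \right)} = 0$
$\left(Q{\left(-6 \right)} - 45\right) \left(3 - 3\right) = \left(0 - 45\right) \left(3 - 3\right) = \left(-45\right) 0 = 0$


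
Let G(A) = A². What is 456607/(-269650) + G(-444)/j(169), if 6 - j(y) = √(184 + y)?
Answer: -319091078819/85479050 - 197136*√353/317 ≈ -15417.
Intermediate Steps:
j(y) = 6 - √(184 + y)
456607/(-269650) + G(-444)/j(169) = 456607/(-269650) + (-444)²/(6 - √(184 + 169)) = 456607*(-1/269650) + 197136/(6 - √353) = -456607/269650 + 197136/(6 - √353)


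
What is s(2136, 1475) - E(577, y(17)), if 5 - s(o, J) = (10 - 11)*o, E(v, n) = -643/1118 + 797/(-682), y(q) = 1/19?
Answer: 408447672/190619 ≈ 2142.7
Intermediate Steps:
y(q) = 1/19
E(v, n) = -332393/190619 (E(v, n) = -643*1/1118 + 797*(-1/682) = -643/1118 - 797/682 = -332393/190619)
s(o, J) = 5 + o (s(o, J) = 5 - (10 - 11)*o = 5 - (-1)*o = 5 + o)
s(2136, 1475) - E(577, y(17)) = (5 + 2136) - 1*(-332393/190619) = 2141 + 332393/190619 = 408447672/190619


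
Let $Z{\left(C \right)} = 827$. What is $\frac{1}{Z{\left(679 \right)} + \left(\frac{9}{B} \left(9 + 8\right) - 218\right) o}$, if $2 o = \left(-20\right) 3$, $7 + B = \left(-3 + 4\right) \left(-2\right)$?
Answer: $\frac{1}{7877} \approx 0.00012695$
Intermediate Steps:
$B = -9$ ($B = -7 + \left(-3 + 4\right) \left(-2\right) = -7 + 1 \left(-2\right) = -7 - 2 = -9$)
$o = -30$ ($o = \frac{\left(-20\right) 3}{2} = \frac{1}{2} \left(-60\right) = -30$)
$\frac{1}{Z{\left(679 \right)} + \left(\frac{9}{B} \left(9 + 8\right) - 218\right) o} = \frac{1}{827 + \left(\frac{9}{-9} \left(9 + 8\right) - 218\right) \left(-30\right)} = \frac{1}{827 + \left(9 \left(- \frac{1}{9}\right) 17 - 218\right) \left(-30\right)} = \frac{1}{827 + \left(\left(-1\right) 17 - 218\right) \left(-30\right)} = \frac{1}{827 + \left(-17 - 218\right) \left(-30\right)} = \frac{1}{827 - -7050} = \frac{1}{827 + 7050} = \frac{1}{7877}$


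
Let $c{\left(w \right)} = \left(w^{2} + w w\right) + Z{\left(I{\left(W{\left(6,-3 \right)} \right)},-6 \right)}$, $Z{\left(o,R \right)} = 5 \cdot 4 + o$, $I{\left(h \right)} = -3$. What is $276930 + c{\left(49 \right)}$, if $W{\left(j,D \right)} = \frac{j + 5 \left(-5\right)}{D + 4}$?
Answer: $281749$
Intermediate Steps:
$W{\left(j,D \right)} = \frac{-25 + j}{4 + D}$ ($W{\left(j,D \right)} = \frac{j - 25}{4 + D} = \frac{-25 + j}{4 + D}$)
$Z{\left(o,R \right)} = 20 + o$
$c{\left(w \right)} = 17 + 2 w^{2}$ ($c{\left(w \right)} = \left(w^{2} + w w\right) + \left(20 - 3\right) = \left(w^{2} + w^{2}\right) + 17 = 2 w^{2} + 17 = 17 + 2 w^{2}$)
$276930 + c{\left(49 \right)} = 276930 + \left(17 + 2 \cdot 49^{2}\right) = 276930 + \left(17 + 2 \cdot 2401\right) = 276930 + \left(17 + 4802\right) = 276930 + 4819 = 281749$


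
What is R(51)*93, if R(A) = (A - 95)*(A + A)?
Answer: -417384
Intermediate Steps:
R(A) = 2*A*(-95 + A) (R(A) = (-95 + A)*(2*A) = 2*A*(-95 + A))
R(51)*93 = (2*51*(-95 + 51))*93 = (2*51*(-44))*93 = -4488*93 = -417384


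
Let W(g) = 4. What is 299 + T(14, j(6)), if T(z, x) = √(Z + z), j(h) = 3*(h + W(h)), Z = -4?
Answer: 299 + √10 ≈ 302.16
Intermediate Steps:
j(h) = 12 + 3*h (j(h) = 3*(h + 4) = 3*(4 + h) = 12 + 3*h)
T(z, x) = √(-4 + z)
299 + T(14, j(6)) = 299 + √(-4 + 14) = 299 + √10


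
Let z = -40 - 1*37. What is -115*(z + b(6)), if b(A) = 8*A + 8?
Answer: 2415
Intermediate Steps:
z = -77 (z = -40 - 37 = -77)
b(A) = 8 + 8*A
-115*(z + b(6)) = -115*(-77 + (8 + 8*6)) = -115*(-77 + (8 + 48)) = -115*(-77 + 56) = -115*(-21) = 2415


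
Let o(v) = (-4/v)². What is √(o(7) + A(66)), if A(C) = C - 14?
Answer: 2*√641/7 ≈ 7.2337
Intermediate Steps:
o(v) = 16/v²
A(C) = -14 + C
√(o(7) + A(66)) = √(16/7² + (-14 + 66)) = √(16*(1/49) + 52) = √(16/49 + 52) = √(2564/49) = 2*√641/7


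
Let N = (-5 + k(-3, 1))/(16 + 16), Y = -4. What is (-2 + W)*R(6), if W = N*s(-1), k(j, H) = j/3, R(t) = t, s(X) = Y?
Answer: -15/2 ≈ -7.5000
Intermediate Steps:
s(X) = -4
k(j, H) = j/3 (k(j, H) = j*(⅓) = j/3)
N = -3/16 (N = (-5 + (⅓)*(-3))/(16 + 16) = (-5 - 1)/32 = -6*1/32 = -3/16 ≈ -0.18750)
W = ¾ (W = -3/16*(-4) = ¾ ≈ 0.75000)
(-2 + W)*R(6) = (-2 + ¾)*6 = -5/4*6 = -15/2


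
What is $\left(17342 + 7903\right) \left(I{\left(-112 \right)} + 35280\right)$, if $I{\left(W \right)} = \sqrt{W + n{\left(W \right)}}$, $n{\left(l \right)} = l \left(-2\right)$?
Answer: $890643600 + 100980 \sqrt{7} \approx 8.9091 \cdot 10^{8}$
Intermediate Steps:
$n{\left(l \right)} = - 2 l$
$I{\left(W \right)} = \sqrt{- W}$ ($I{\left(W \right)} = \sqrt{W - 2 W} = \sqrt{- W}$)
$\left(17342 + 7903\right) \left(I{\left(-112 \right)} + 35280\right) = \left(17342 + 7903\right) \left(\sqrt{\left(-1\right) \left(-112\right)} + 35280\right) = 25245 \left(\sqrt{112} + 35280\right) = 25245 \left(4 \sqrt{7} + 35280\right) = 25245 \left(35280 + 4 \sqrt{7}\right) = 890643600 + 100980 \sqrt{7}$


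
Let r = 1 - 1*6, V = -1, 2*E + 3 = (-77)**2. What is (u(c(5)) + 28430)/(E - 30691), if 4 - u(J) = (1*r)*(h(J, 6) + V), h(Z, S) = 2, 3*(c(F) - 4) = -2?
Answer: -28439/27728 ≈ -1.0256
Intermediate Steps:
E = 2963 (E = -3/2 + (1/2)*(-77)**2 = -3/2 + (1/2)*5929 = -3/2 + 5929/2 = 2963)
c(F) = 10/3 (c(F) = 4 + (1/3)*(-2) = 4 - 2/3 = 10/3)
r = -5 (r = 1 - 6 = -5)
u(J) = 9 (u(J) = 4 - 1*(-5)*(2 - 1) = 4 - (-5) = 4 - 1*(-5) = 4 + 5 = 9)
(u(c(5)) + 28430)/(E - 30691) = (9 + 28430)/(2963 - 30691) = 28439/(-27728) = 28439*(-1/27728) = -28439/27728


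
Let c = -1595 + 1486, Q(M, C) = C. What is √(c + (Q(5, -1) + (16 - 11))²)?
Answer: I*√93 ≈ 9.6436*I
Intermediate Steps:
c = -109
√(c + (Q(5, -1) + (16 - 11))²) = √(-109 + (-1 + (16 - 11))²) = √(-109 + (-1 + 5)²) = √(-109 + 4²) = √(-109 + 16) = √(-93) = I*√93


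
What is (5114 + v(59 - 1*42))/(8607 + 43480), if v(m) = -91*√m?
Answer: 5114/52087 - 13*√17/7441 ≈ 0.090979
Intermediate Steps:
(5114 + v(59 - 1*42))/(8607 + 43480) = (5114 - 91*√(59 - 1*42))/(8607 + 43480) = (5114 - 91*√(59 - 42))/52087 = (5114 - 91*√17)*(1/52087) = 5114/52087 - 13*√17/7441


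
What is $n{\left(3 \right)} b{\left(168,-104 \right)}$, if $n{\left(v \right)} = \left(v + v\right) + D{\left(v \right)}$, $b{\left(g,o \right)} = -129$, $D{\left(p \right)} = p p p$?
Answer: $-4257$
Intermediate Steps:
$D{\left(p \right)} = p^{3}$ ($D{\left(p \right)} = p^{2} p = p^{3}$)
$n{\left(v \right)} = v^{3} + 2 v$ ($n{\left(v \right)} = \left(v + v\right) + v^{3} = 2 v + v^{3} = v^{3} + 2 v$)
$n{\left(3 \right)} b{\left(168,-104 \right)} = 3 \left(2 + 3^{2}\right) \left(-129\right) = 3 \left(2 + 9\right) \left(-129\right) = 3 \cdot 11 \left(-129\right) = 33 \left(-129\right) = -4257$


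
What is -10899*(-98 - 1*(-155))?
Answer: -621243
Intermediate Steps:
-10899*(-98 - 1*(-155)) = -10899*(-98 + 155) = -10899*57 = -621243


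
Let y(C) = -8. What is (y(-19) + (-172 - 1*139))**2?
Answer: 101761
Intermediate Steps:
(y(-19) + (-172 - 1*139))**2 = (-8 + (-172 - 1*139))**2 = (-8 + (-172 - 139))**2 = (-8 - 311)**2 = (-319)**2 = 101761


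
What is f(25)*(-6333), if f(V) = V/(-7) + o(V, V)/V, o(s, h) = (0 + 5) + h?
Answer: 525639/35 ≈ 15018.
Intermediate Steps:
o(s, h) = 5 + h
f(V) = -V/7 + (5 + V)/V (f(V) = V/(-7) + (5 + V)/V = V*(-⅐) + (5 + V)/V = -V/7 + (5 + V)/V)
f(25)*(-6333) = (1 + 5/25 - ⅐*25)*(-6333) = (1 + 5*(1/25) - 25/7)*(-6333) = (1 + ⅕ - 25/7)*(-6333) = -83/35*(-6333) = 525639/35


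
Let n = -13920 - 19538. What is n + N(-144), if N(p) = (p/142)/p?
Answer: -4751035/142 ≈ -33458.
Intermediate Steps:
n = -33458
N(p) = 1/142 (N(p) = (p*(1/142))/p = (p/142)/p = 1/142)
n + N(-144) = -33458 + 1/142 = -4751035/142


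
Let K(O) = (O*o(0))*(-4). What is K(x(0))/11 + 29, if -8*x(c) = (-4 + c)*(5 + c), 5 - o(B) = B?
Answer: 269/11 ≈ 24.455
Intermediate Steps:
o(B) = 5 - B
x(c) = -(-4 + c)*(5 + c)/8
K(O) = -20*O (K(O) = (O*(5 - 1*0))*(-4) = (O*(5 + 0))*(-4) = (O*5)*(-4) = (5*O)*(-4) = -20*O)
K(x(0))/11 + 29 = (-20*(5/2 - ⅛*0 - ⅛*0²))/11 + 29 = (-20*(5/2 + 0 - ⅛*0))/11 + 29 = (-20*(5/2 + 0 + 0))/11 + 29 = (-20*5/2)/11 + 29 = (1/11)*(-50) + 29 = -50/11 + 29 = 269/11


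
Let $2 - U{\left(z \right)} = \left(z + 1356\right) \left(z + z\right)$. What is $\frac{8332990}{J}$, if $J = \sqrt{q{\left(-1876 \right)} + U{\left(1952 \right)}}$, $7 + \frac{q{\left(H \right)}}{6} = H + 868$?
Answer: $- \frac{833299 i \sqrt{3230130}}{646026} \approx - 2318.3 i$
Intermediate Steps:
$q{\left(H \right)} = 5166 + 6 H$ ($q{\left(H \right)} = -42 + 6 \left(H + 868\right) = -42 + 6 \left(868 + H\right) = -42 + \left(5208 + 6 H\right) = 5166 + 6 H$)
$U{\left(z \right)} = 2 - 2 z \left(1356 + z\right)$ ($U{\left(z \right)} = 2 - \left(z + 1356\right) \left(z + z\right) = 2 - \left(1356 + z\right) 2 z = 2 - 2 z \left(1356 + z\right)$)
$J = 2 i \sqrt{3230130}$ ($J = \sqrt{\left(5166 + 6 \left(-1876\right)\right) - \left(5293822 + 7620608\right)} = \sqrt{\left(5166 - 11256\right) - 12914430} = \sqrt{-6090 - 12914430} = \sqrt{-12920520} = 2 i \sqrt{3230130} \approx 3594.5 i$)
$\frac{8332990}{J} = \frac{8332990}{2 i \sqrt{3230130}} = 8332990 \left(- \frac{i \sqrt{3230130}}{6460260}\right) = - \frac{833299 i \sqrt{3230130}}{646026}$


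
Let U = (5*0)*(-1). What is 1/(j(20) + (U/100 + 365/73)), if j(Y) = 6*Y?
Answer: 1/125 ≈ 0.0080000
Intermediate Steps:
U = 0 (U = 0*(-1) = 0)
1/(j(20) + (U/100 + 365/73)) = 1/(6*20 + (0/100 + 365/73)) = 1/(120 + (0*(1/100) + 365*(1/73))) = 1/(120 + (0 + 5)) = 1/(120 + 5) = 1/125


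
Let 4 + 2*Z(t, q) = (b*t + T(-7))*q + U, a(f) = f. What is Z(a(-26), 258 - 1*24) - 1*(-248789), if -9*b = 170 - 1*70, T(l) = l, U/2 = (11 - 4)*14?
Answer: 281866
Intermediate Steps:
U = 196 (U = 2*((11 - 4)*14) = 2*(7*14) = 2*98 = 196)
b = -100/9 (b = -(170 - 1*70)/9 = -(170 - 70)/9 = -⅑*100 = -100/9 ≈ -11.111)
Z(t, q) = 96 + q*(-7 - 100*t/9)/2 (Z(t, q) = -2 + ((-100*t/9 - 7)*q + 196)/2 = -2 + ((-7 - 100*t/9)*q + 196)/2 = -2 + (q*(-7 - 100*t/9) + 196)/2 = -2 + (196 + q*(-7 - 100*t/9))/2 = -2 + (98 + q*(-7 - 100*t/9)/2) = 96 + q*(-7 - 100*t/9)/2)
Z(a(-26), 258 - 1*24) - 1*(-248789) = (96 - 7*(258 - 1*24)/2 - 50/9*(258 - 1*24)*(-26)) - 1*(-248789) = (96 - 7*(258 - 24)/2 - 50/9*(258 - 24)*(-26)) + 248789 = (96 - 7/2*234 - 50/9*234*(-26)) + 248789 = (96 - 819 + 33800) + 248789 = 33077 + 248789 = 281866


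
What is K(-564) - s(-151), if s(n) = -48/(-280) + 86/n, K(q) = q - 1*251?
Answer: -4305171/5285 ≈ -814.60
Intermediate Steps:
K(q) = -251 + q (K(q) = q - 251 = -251 + q)
s(n) = 6/35 + 86/n (s(n) = -48*(-1/280) + 86/n = 6/35 + 86/n)
K(-564) - s(-151) = (-251 - 564) - (6/35 + 86/(-151)) = -815 - (6/35 + 86*(-1/151)) = -815 - (6/35 - 86/151) = -815 - 1*(-2104/5285) = -815 + 2104/5285 = -4305171/5285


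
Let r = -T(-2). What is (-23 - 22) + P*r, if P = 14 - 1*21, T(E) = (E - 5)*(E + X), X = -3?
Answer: 200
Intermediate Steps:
T(E) = (-5 + E)*(-3 + E) (T(E) = (E - 5)*(E - 3) = (-5 + E)*(-3 + E))
P = -7 (P = 14 - 21 = -7)
r = -35 (r = -(15 + (-2)² - 8*(-2)) = -(15 + 4 + 16) = -1*35 = -35)
(-23 - 22) + P*r = (-23 - 22) - 7*(-35) = -45 + 245 = 200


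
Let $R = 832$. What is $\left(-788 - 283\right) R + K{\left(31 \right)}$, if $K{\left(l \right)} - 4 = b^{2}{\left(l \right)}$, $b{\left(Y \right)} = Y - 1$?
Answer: $-890168$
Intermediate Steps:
$b{\left(Y \right)} = -1 + Y$ ($b{\left(Y \right)} = Y - 1 = -1 + Y$)
$K{\left(l \right)} = 4 + \left(-1 + l\right)^{2}$
$\left(-788 - 283\right) R + K{\left(31 \right)} = \left(-788 - 283\right) 832 + \left(4 + \left(-1 + 31\right)^{2}\right) = \left(-1071\right) 832 + \left(4 + 30^{2}\right) = -891072 + \left(4 + 900\right) = -891072 + 904 = -890168$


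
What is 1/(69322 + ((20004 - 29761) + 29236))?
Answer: 1/88801 ≈ 1.1261e-5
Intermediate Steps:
1/(69322 + ((20004 - 29761) + 29236)) = 1/(69322 + (-9757 + 29236)) = 1/(69322 + 19479) = 1/88801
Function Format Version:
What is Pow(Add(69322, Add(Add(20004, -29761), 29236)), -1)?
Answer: Rational(1, 88801) ≈ 1.1261e-5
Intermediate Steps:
Pow(Add(69322, Add(Add(20004, -29761), 29236)), -1) = Pow(Add(69322, Add(-9757, 29236)), -1) = Pow(Add(69322, 19479), -1) = Pow(88801, -1) = Rational(1, 88801)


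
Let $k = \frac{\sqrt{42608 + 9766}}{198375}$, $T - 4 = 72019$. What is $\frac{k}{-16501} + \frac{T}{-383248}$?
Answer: $- \frac{72023}{383248} - \frac{\sqrt{52374}}{3273385875} \approx -0.18793$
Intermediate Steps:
$T = 72023$ ($T = 4 + 72019 = 72023$)
$k = \frac{\sqrt{52374}}{198375}$ ($k = \sqrt{52374} \cdot \frac{1}{198375} = \frac{\sqrt{52374}}{198375} \approx 0.0011536$)
$\frac{k}{-16501} + \frac{T}{-383248} = \frac{\frac{1}{198375} \sqrt{52374}}{-16501} + \frac{72023}{-383248} = \frac{\sqrt{52374}}{198375} \left(- \frac{1}{16501}\right) + 72023 \left(- \frac{1}{383248}\right) = - \frac{\sqrt{52374}}{3273385875} - \frac{72023}{383248} = - \frac{72023}{383248} - \frac{\sqrt{52374}}{3273385875}$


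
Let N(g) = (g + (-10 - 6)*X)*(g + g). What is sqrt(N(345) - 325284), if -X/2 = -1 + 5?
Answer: sqrt(1086) ≈ 32.955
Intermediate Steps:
X = -8 (X = -2*(-1 + 5) = -2*4 = -8)
N(g) = 2*g*(128 + g) (N(g) = (g + (-10 - 6)*(-8))*(g + g) = (g - 16*(-8))*(2*g) = (g + 128)*(2*g) = (128 + g)*(2*g) = 2*g*(128 + g))
sqrt(N(345) - 325284) = sqrt(2*345*(128 + 345) - 325284) = sqrt(2*345*473 - 325284) = sqrt(326370 - 325284) = sqrt(1086)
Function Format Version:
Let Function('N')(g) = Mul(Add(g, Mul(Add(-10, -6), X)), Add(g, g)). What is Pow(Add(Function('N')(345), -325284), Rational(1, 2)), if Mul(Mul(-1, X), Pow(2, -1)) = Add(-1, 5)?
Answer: Pow(1086, Rational(1, 2)) ≈ 32.955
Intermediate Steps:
X = -8 (X = Mul(-2, Add(-1, 5)) = Mul(-2, 4) = -8)
Function('N')(g) = Mul(2, g, Add(128, g)) (Function('N')(g) = Mul(Add(g, Mul(Add(-10, -6), -8)), Add(g, g)) = Mul(Add(g, Mul(-16, -8)), Mul(2, g)) = Mul(Add(g, 128), Mul(2, g)) = Mul(Add(128, g), Mul(2, g)) = Mul(2, g, Add(128, g)))
Pow(Add(Function('N')(345), -325284), Rational(1, 2)) = Pow(Add(Mul(2, 345, Add(128, 345)), -325284), Rational(1, 2)) = Pow(Add(Mul(2, 345, 473), -325284), Rational(1, 2)) = Pow(Add(326370, -325284), Rational(1, 2)) = Pow(1086, Rational(1, 2))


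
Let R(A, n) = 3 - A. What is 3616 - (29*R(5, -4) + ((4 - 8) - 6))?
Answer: 3684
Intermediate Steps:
3616 - (29*R(5, -4) + ((4 - 8) - 6)) = 3616 - (29*(3 - 1*5) + ((4 - 8) - 6)) = 3616 - (29*(3 - 5) + (-4 - 6)) = 3616 - (29*(-2) - 10) = 3616 - (-58 - 10) = 3616 - 1*(-68) = 3616 + 68 = 3684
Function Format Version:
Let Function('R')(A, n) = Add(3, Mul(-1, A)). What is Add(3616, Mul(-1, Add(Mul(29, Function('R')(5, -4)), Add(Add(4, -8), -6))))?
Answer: 3684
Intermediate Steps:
Add(3616, Mul(-1, Add(Mul(29, Function('R')(5, -4)), Add(Add(4, -8), -6)))) = Add(3616, Mul(-1, Add(Mul(29, Add(3, Mul(-1, 5))), Add(Add(4, -8), -6)))) = Add(3616, Mul(-1, Add(Mul(29, Add(3, -5)), Add(-4, -6)))) = Add(3616, Mul(-1, Add(Mul(29, -2), -10))) = Add(3616, Mul(-1, Add(-58, -10))) = Add(3616, Mul(-1, -68)) = Add(3616, 68) = 3684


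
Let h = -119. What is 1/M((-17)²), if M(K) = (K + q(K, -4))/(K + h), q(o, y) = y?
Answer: 34/57 ≈ 0.59649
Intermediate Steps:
M(K) = (-4 + K)/(-119 + K) (M(K) = (K - 4)/(K - 119) = (-4 + K)/(-119 + K))
1/M((-17)²) = 1/((-4 + (-17)²)/(-119 + (-17)²)) = 1/((-4 + 289)/(-119 + 289)) = 1/(285/170) = 1/((1/170)*285) = 1/(57/34) = 34/57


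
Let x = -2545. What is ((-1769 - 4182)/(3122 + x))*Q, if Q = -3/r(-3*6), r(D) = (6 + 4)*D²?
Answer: 5951/623160 ≈ 0.0095497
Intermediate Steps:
r(D) = 10*D²
Q = -1/1080 (Q = -3/(10*(-3*6)²) = -3/(10*(-18)²) = -3/(10*324) = -3/3240 = -3*1/3240 = -1/1080 ≈ -0.00092593)
((-1769 - 4182)/(3122 + x))*Q = ((-1769 - 4182)/(3122 - 2545))*(-1/1080) = -5951/577*(-1/1080) = 5951/623160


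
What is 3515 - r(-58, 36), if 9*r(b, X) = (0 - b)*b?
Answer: 34999/9 ≈ 3888.8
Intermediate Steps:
r(b, X) = -b²/9 (r(b, X) = ((0 - b)*b)/9 = ((-b)*b)/9 = (-b²)/9 = -b²/9)
3515 - r(-58, 36) = 3515 - (-1)*(-58)²/9 = 3515 - (-1)*3364/9 = 3515 - 1*(-3364/9) = 3515 + 3364/9 = 34999/9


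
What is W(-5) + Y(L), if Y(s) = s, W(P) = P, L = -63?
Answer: -68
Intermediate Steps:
W(-5) + Y(L) = -5 - 63 = -68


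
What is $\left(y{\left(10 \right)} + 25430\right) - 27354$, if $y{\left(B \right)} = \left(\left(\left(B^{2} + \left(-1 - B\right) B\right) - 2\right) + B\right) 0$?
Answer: $-1924$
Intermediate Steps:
$y{\left(B \right)} = 0$ ($y{\left(B \right)} = \left(\left(\left(B^{2} + B \left(-1 - B\right)\right) - 2\right) + B\right) 0 = \left(\left(-2 + B^{2} + B \left(-1 - B\right)\right) + B\right) 0 = \left(-2 + B + B^{2} + B \left(-1 - B\right)\right) 0 = 0$)
$\left(y{\left(10 \right)} + 25430\right) - 27354 = \left(0 + 25430\right) - 27354 = 25430 - 27354 = -1924$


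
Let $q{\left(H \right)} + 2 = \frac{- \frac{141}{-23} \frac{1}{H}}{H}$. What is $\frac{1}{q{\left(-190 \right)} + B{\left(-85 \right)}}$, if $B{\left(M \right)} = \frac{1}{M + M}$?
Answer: $- \frac{14115100}{28310833} \approx -0.49858$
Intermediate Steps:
$q{\left(H \right)} = -2 + \frac{141}{23 H^{2}}$ ($q{\left(H \right)} = -2 + \frac{- \frac{141}{-23} \frac{1}{H}}{H} = -2 + \frac{\left(-141\right) \left(- \frac{1}{23}\right) \frac{1}{H}}{H} = -2 + \frac{\frac{141}{23} \frac{1}{H}}{H} = -2 + \frac{141}{23 H^{2}}$)
$B{\left(M \right)} = \frac{1}{2 M}$
$\frac{1}{q{\left(-190 \right)} + B{\left(-85 \right)}} = \frac{1}{\left(-2 + \frac{141}{23 \cdot 36100}\right) + \frac{1}{2 \left(-85\right)}} = \frac{1}{\left(-2 + \frac{141}{23} \cdot \frac{1}{36100}\right) + \frac{1}{2} \left(- \frac{1}{85}\right)} = \frac{1}{\left(-2 + \frac{141}{830300}\right) - \frac{1}{170}} = \frac{1}{- \frac{1660459}{830300} - \frac{1}{170}} = \frac{1}{- \frac{28310833}{14115100}} = - \frac{14115100}{28310833}$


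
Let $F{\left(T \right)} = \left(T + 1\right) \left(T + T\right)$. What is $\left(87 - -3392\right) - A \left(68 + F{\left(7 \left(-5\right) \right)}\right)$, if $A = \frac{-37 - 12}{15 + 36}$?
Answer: $5831$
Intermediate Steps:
$F{\left(T \right)} = 2 T \left(1 + T\right)$ ($F{\left(T \right)} = \left(1 + T\right) 2 T = 2 T \left(1 + T\right)$)
$A = - \frac{49}{51} \approx -0.96078$
$\left(87 - -3392\right) - A \left(68 + F{\left(7 \left(-5\right) \right)}\right) = \left(87 - -3392\right) - - \frac{49 \left(68 + 2 \cdot 7 \left(-5\right) \left(1 + 7 \left(-5\right)\right)\right)}{51} = \left(87 + 3392\right) - - \frac{49 \left(68 + 2 \left(-35\right) \left(1 - 35\right)\right)}{51} = 3479 - - \frac{49 \left(68 + 2 \left(-35\right) \left(-34\right)\right)}{51} = 3479 - - \frac{49 \left(68 + 2380\right)}{51} = 3479 - \left(- \frac{49}{51}\right) 2448 = 3479 - -2352 = 3479 + 2352 = 5831$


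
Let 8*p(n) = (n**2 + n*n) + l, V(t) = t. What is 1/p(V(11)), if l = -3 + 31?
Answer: 4/135 ≈ 0.029630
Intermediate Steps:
l = 28
p(n) = 7/2 + n**2/4 (p(n) = ((n**2 + n*n) + 28)/8 = ((n**2 + n**2) + 28)/8 = (2*n**2 + 28)/8 = (28 + 2*n**2)/8 = 7/2 + n**2/4)
1/p(V(11)) = 1/(7/2 + (1/4)*11**2) = 1/(7/2 + (1/4)*121) = 1/(7/2 + 121/4) = 1/(135/4) = 4/135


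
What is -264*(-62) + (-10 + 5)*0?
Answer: 16368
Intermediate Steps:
-264*(-62) + (-10 + 5)*0 = 16368 - 5*0 = 16368 + 0 = 16368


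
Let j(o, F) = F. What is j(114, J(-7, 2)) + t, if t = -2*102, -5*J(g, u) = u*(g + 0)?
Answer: -1006/5 ≈ -201.20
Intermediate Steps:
J(g, u) = -g*u/5 (J(g, u) = -u*(g + 0)/5 = -u*g/5 = -g*u/5)
t = -204
j(114, J(-7, 2)) + t = -⅕*(-7)*2 - 204 = 14/5 - 204 = -1006/5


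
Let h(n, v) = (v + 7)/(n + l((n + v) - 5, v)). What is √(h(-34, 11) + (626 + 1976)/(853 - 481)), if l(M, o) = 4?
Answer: √5530710/930 ≈ 2.5288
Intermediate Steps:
h(n, v) = (7 + v)/(4 + n) (h(n, v) = (v + 7)/(n + 4) = (7 + v)/(4 + n))
√(h(-34, 11) + (626 + 1976)/(853 - 481)) = √((7 + 11)/(4 - 34) + (626 + 1976)/(853 - 481)) = √(18/(-30) + 2602/372) = √(-1/30*18 + 2602*(1/372)) = √(-⅗ + 1301/186) = √(5947/930) = √5530710/930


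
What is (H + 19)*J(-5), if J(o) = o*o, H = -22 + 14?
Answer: 275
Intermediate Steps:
H = -8
J(o) = o**2
(H + 19)*J(-5) = (-8 + 19)*(-5)**2 = 11*25 = 275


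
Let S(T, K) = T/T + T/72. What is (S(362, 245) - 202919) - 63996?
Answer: -9608723/36 ≈ -2.6691e+5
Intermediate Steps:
S(T, K) = 1 + T/72 (S(T, K) = 1 + T*(1/72) = 1 + T/72)
(S(362, 245) - 202919) - 63996 = ((1 + (1/72)*362) - 202919) - 63996 = ((1 + 181/36) - 202919) - 63996 = (217/36 - 202919) - 63996 = -7304867/36 - 63996 = -9608723/36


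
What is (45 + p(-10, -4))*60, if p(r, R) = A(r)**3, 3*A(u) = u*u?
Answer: 20024300/9 ≈ 2.2249e+6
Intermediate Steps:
A(u) = u**2/3 (A(u) = (u*u)/3 = u**2/3)
p(r, R) = r**6/27 (p(r, R) = (r**2/3)**3 = r**6/27)
(45 + p(-10, -4))*60 = (45 + (1/27)*(-10)**6)*60 = (45 + (1/27)*1000000)*60 = (45 + 1000000/27)*60 = (1001215/27)*60 = 20024300/9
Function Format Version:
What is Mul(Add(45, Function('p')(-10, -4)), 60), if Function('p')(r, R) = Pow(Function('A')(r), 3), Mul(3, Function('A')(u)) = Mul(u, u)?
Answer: Rational(20024300, 9) ≈ 2.2249e+6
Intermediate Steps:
Function('A')(u) = Mul(Rational(1, 3), Pow(u, 2)) (Function('A')(u) = Mul(Rational(1, 3), Mul(u, u)) = Mul(Rational(1, 3), Pow(u, 2)))
Function('p')(r, R) = Mul(Rational(1, 27), Pow(r, 6)) (Function('p')(r, R) = Pow(Mul(Rational(1, 3), Pow(r, 2)), 3) = Mul(Rational(1, 27), Pow(r, 6)))
Mul(Add(45, Function('p')(-10, -4)), 60) = Mul(Add(45, Mul(Rational(1, 27), Pow(-10, 6))), 60) = Mul(Add(45, Mul(Rational(1, 27), 1000000)), 60) = Mul(Add(45, Rational(1000000, 27)), 60) = Mul(Rational(1001215, 27), 60) = Rational(20024300, 9)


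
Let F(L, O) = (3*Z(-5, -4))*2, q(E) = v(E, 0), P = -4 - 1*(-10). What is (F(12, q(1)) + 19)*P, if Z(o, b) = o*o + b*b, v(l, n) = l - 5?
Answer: 1590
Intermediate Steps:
v(l, n) = -5 + l
P = 6 (P = -4 + 10 = 6)
Z(o, b) = b² + o² (Z(o, b) = o² + b² = b² + o²)
q(E) = -5 + E
F(L, O) = 246 (F(L, O) = (3*((-4)² + (-5)²))*2 = (3*(16 + 25))*2 = (3*41)*2 = 123*2 = 246)
(F(12, q(1)) + 19)*P = (246 + 19)*6 = 265*6 = 1590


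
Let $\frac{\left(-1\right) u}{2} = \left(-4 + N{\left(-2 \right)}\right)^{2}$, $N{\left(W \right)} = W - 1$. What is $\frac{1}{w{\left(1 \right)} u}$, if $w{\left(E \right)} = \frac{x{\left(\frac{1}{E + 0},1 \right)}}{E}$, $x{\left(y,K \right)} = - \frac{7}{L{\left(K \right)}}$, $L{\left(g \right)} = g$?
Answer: $\frac{1}{686} \approx 0.0014577$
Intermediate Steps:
$x{\left(y,K \right)} = - \frac{7}{K}$
$N{\left(W \right)} = -1 + W$
$w{\left(E \right)} = - \frac{7}{E}$ ($w{\left(E \right)} = \frac{\left(-7\right) 1^{-1}}{E} = \frac{\left(-7\right) 1}{E} = - \frac{7}{E}$)
$u = -98$ ($u = - 2 \left(-4 - 3\right)^{2} = - 2 \left(-7\right)^{2} = \left(-2\right) 49 = -98$)
$\frac{1}{w{\left(1 \right)} u} = \frac{1}{- \frac{7}{1} \left(-98\right)} = \frac{1}{\left(-7\right) 1} \left(- \frac{1}{98}\right) = \frac{1}{-7} \left(- \frac{1}{98}\right) = \left(- \frac{1}{7}\right) \left(- \frac{1}{98}\right) = \frac{1}{686}$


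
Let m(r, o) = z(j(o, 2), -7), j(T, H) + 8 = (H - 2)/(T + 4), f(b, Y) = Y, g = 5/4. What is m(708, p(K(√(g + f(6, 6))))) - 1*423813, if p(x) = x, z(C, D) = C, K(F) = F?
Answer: -423821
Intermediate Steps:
g = 5/4 (g = 5*(¼) = 5/4 ≈ 1.2500)
j(T, H) = -8 + (-2 + H)/(4 + T) (j(T, H) = -8 + (H - 2)/(T + 4) = -8 + (-2 + H)/(4 + T))
m(r, o) = (-32 - 8*o)/(4 + o) (m(r, o) = (-34 + 2 - 8*o)/(4 + o) = (-32 - 8*o)/(4 + o))
m(708, p(K(√(g + f(6, 6))))) - 1*423813 = -8 - 1*423813 = -8 - 423813 = -423821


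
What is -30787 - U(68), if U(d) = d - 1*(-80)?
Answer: -30935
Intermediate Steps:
U(d) = 80 + d (U(d) = d + 80 = 80 + d)
-30787 - U(68) = -30787 - (80 + 68) = -30787 - 1*148 = -30787 - 148 = -30935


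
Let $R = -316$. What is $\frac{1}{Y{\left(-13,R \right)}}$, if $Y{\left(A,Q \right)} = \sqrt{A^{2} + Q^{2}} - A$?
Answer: $- \frac{13}{99856} + \frac{5 \sqrt{4001}}{99856} \approx 0.003037$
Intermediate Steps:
$\frac{1}{Y{\left(-13,R \right)}} = \frac{1}{\sqrt{\left(-13\right)^{2} + \left(-316\right)^{2}} - -13} = \frac{1}{\sqrt{169 + 99856} + 13} = \frac{1}{\sqrt{100025} + 13} = \frac{1}{5 \sqrt{4001} + 13} = \frac{1}{13 + 5 \sqrt{4001}}$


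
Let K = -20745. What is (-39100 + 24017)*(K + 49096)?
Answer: -427618133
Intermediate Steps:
(-39100 + 24017)*(K + 49096) = (-39100 + 24017)*(-20745 + 49096) = -15083*28351 = -427618133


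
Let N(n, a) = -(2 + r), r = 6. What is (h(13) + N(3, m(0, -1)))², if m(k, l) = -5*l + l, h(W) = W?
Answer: 25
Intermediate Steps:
m(k, l) = -4*l
N(n, a) = -8 (N(n, a) = -(2 + 6) = -1*8 = -8)
(h(13) + N(3, m(0, -1)))² = (13 - 8)² = 5² = 25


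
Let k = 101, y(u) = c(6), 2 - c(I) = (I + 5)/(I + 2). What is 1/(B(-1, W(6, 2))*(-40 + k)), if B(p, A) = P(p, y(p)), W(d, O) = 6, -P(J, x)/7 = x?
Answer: -8/2135 ≈ -0.0037471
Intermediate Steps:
c(I) = 2 - (5 + I)/(2 + I) (c(I) = 2 - (I + 5)/(I + 2) = 2 - (5 + I)/(2 + I))
y(u) = 5/8 (y(u) = (-1 + 6)/(2 + 6) = 5/8)
P(J, x) = -7*x
B(p, A) = -35/8 (B(p, A) = -7*5/8 = -35/8)
1/(B(-1, W(6, 2))*(-40 + k)) = 1/(-35*(-40 + 101)/8) = 1/(-35/8*61) = 1/(-2135/8) = -8/2135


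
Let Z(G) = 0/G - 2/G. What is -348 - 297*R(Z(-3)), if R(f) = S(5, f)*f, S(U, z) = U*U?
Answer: -5298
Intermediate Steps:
S(U, z) = U²
Z(G) = -2/G (Z(G) = 0 - 2/G = -2/G)
R(f) = 25*f (R(f) = 5²*f = 25*f)
-348 - 297*R(Z(-3)) = -348 - 7425*(-2/(-3)) = -348 - 7425*(-2*(-⅓)) = -348 - 7425*2/3 = -348 - 297*50/3 = -348 - 4950 = -5298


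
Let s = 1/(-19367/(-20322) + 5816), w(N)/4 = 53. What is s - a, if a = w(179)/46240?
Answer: -6030319987/1366532095640 ≈ -0.0044129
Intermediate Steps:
w(N) = 212 (w(N) = 4*53 = 212)
a = 53/11560 (a = 212/46240 = 212*(1/46240) = 53/11560 ≈ 0.0045848)
s = 20322/118212119 (s = 1/(-19367*(-1/20322) + 5816) = 1/(19367/20322 + 5816) = 1/(118212119/20322) = 20322/118212119 ≈ 0.00017191)
s - a = 20322/118212119 - 1*53/11560 = 20322/118212119 - 53/11560 = -6030319987/1366532095640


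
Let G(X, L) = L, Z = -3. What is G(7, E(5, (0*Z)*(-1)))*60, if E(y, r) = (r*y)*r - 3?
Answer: -180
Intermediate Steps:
E(y, r) = -3 + y*r² (E(y, r) = y*r² - 3 = -3 + y*r²)
G(7, E(5, (0*Z)*(-1)))*60 = (-3 + 5*((0*(-3))*(-1))²)*60 = (-3 + 5*(0*(-1))²)*60 = (-3 + 5*0²)*60 = (-3 + 5*0)*60 = (-3 + 0)*60 = -3*60 = -180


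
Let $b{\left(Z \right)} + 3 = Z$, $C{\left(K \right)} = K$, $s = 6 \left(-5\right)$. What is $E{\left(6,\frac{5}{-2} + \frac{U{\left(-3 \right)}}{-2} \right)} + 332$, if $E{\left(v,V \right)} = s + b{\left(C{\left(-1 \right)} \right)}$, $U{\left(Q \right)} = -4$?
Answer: $298$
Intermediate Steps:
$s = -30$
$b{\left(Z \right)} = -3 + Z$
$E{\left(v,V \right)} = -34$ ($E{\left(v,V \right)} = -30 - 4 = -34$)
$E{\left(6,\frac{5}{-2} + \frac{U{\left(-3 \right)}}{-2} \right)} + 332 = -34 + 332 = 298$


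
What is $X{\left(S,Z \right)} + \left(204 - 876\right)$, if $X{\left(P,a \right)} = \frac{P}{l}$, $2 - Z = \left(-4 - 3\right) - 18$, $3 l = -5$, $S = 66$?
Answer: $- \frac{3558}{5} \approx -711.6$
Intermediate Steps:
$l = - \frac{5}{3}$ ($l = \frac{1}{3} \left(-5\right) = - \frac{5}{3} \approx -1.6667$)
$Z = 27$ ($Z = 2 - \left(\left(-4 - 3\right) - 18\right) = 2 - \left(-7 - 18\right) = 2 - -25 = 2 + 25 = 27$)
$X{\left(P,a \right)} = - \frac{3 P}{5}$ ($X{\left(P,a \right)} = \frac{P}{- \frac{5}{3}} = P \left(- \frac{3}{5}\right) = - \frac{3 P}{5}$)
$X{\left(S,Z \right)} + \left(204 - 876\right) = \left(- \frac{3}{5}\right) 66 + \left(204 - 876\right) = - \frac{198}{5} - 672 = - \frac{3558}{5}$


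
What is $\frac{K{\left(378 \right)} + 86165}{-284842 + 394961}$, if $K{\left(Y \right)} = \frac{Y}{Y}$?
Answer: $\frac{86166}{110119} \approx 0.78248$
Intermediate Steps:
$K{\left(Y \right)} = 1$
$\frac{K{\left(378 \right)} + 86165}{-284842 + 394961} = \frac{1 + 86165}{-284842 + 394961} = \frac{86166}{110119}$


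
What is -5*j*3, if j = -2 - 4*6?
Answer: 390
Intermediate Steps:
j = -26 (j = -2 - 24 = -26)
-5*j*3 = -5*(-26)*3 = 130*3 = 390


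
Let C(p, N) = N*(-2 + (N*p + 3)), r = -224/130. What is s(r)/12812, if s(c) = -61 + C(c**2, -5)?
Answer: 695/1082614 ≈ 0.00064196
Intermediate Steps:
r = -112/65 (r = -224*1/130 = -112/65 ≈ -1.7231)
C(p, N) = N*(1 + N*p) (C(p, N) = N*(-2 + (3 + N*p)) = N*(1 + N*p))
s(c) = -66 + 25*c**2 (s(c) = -61 - 5*(1 - 5*c**2) = -61 + (-5 + 25*c**2) = -66 + 25*c**2)
s(r)/12812 = (-66 + 25*(-112/65)**2)/12812 = (-66 + 25*(12544/4225))*(1/12812) = (-66 + 12544/169)*(1/12812) = (1390/169)*(1/12812) = 695/1082614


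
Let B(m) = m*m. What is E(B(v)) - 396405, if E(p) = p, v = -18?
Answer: -396081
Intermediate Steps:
B(m) = m²
E(B(v)) - 396405 = (-18)² - 396405 = 324 - 396405 = -396081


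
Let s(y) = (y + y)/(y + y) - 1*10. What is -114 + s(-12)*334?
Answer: -3120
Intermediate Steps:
s(y) = -9 (s(y) = (2*y)/((2*y)) - 10 = (2*y)*(1/(2*y)) - 10 = 1 - 10 = -9)
-114 + s(-12)*334 = -114 - 9*334 = -114 - 3006 = -3120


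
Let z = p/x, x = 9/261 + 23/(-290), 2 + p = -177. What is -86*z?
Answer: -4464260/13 ≈ -3.4340e+5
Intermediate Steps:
p = -179 (p = -2 - 177 = -179)
x = -13/290 (x = 9*(1/261) + 23*(-1/290) = 1/29 - 23/290 = -13/290 ≈ -0.044828)
z = 51910/13 (z = -179/(-13/290) = -179*(-290/13) = 51910/13 ≈ 3993.1)
-86*z = -86*51910/13 = -4464260/13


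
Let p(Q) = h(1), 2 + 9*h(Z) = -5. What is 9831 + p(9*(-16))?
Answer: 88472/9 ≈ 9830.2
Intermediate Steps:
h(Z) = -7/9 (h(Z) = -2/9 + (⅑)*(-5) = -2/9 - 5/9 = -7/9)
p(Q) = -7/9
9831 + p(9*(-16)) = 9831 - 7/9 = 88472/9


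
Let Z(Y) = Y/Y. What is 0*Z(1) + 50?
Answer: 50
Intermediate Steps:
Z(Y) = 1
0*Z(1) + 50 = 0*1 + 50 = 0 + 50 = 50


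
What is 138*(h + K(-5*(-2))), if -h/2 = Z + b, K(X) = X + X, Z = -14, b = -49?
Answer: 20148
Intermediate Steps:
K(X) = 2*X
h = 126 (h = -2*(-14 - 49) = -2*(-63) = 126)
138*(h + K(-5*(-2))) = 138*(126 + 2*(-5*(-2))) = 138*(126 + 2*10) = 138*(126 + 20) = 138*146 = 20148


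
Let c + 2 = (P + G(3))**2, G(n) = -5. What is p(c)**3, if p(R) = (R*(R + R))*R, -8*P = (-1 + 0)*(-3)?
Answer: 132442641195881441388165909881/2251799813685248 ≈ 5.8816e+13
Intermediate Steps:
P = -3/8 (P = -(-1 + 0)*(-3)/8 = -(-1)*(-3)/8 = -1/8*3 = -3/8 ≈ -0.37500)
c = 1721/64 (c = -2 + (-3/8 - 5)**2 = -2 + (-43/8)**2 = -2 + 1849/64 = 1721/64 ≈ 26.891)
p(R) = 2*R**3 (p(R) = (R*(2*R))*R = (2*R**2)*R = 2*R**3)
p(c)**3 = (2*(1721/64)**3)**3 = (2*(5097328361/262144))**3 = (5097328361/131072)**3 = 132442641195881441388165909881/2251799813685248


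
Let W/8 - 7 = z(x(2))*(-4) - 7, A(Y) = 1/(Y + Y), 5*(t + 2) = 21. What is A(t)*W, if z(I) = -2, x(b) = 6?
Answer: 160/11 ≈ 14.545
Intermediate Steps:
t = 11/5 (t = -2 + (⅕)*21 = -2 + 21/5 = 11/5 ≈ 2.2000)
A(Y) = 1/(2*Y)
W = 64 (W = 56 + 8*(-2*(-4) - 7) = 56 + 8*(8 - 7) = 56 + 8*1 = 56 + 8 = 64)
A(t)*W = (1/(2*(11/5)))*64 = ((½)*(5/11))*64 = (5/22)*64 = 160/11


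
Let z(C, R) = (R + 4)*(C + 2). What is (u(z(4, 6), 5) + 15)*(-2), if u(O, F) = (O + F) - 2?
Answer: -156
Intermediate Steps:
z(C, R) = (2 + C)*(4 + R) (z(C, R) = (4 + R)*(2 + C) = (2 + C)*(4 + R))
u(O, F) = -2 + F + O (u(O, F) = (F + O) - 2 = -2 + F + O)
(u(z(4, 6), 5) + 15)*(-2) = ((-2 + 5 + (8 + 2*6 + 4*4 + 4*6)) + 15)*(-2) = ((-2 + 5 + (8 + 12 + 16 + 24)) + 15)*(-2) = ((-2 + 5 + 60) + 15)*(-2) = (63 + 15)*(-2) = 78*(-2) = -156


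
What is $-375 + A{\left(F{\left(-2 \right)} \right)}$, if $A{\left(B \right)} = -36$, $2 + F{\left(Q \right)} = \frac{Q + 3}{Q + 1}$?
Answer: $-411$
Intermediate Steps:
$F{\left(Q \right)} = -2 + \frac{3 + Q}{1 + Q}$ ($F{\left(Q \right)} = -2 + \frac{Q + 3}{Q + 1} = -2 + \frac{3 + Q}{1 + Q}$)
$-375 + A{\left(F{\left(-2 \right)} \right)} = -375 - 36 = -411$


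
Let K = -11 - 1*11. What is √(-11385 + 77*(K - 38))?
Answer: I*√16005 ≈ 126.51*I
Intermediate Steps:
K = -22 (K = -11 - 11 = -22)
√(-11385 + 77*(K - 38)) = √(-11385 + 77*(-22 - 38)) = √(-11385 + 77*(-60)) = √(-11385 - 4620) = √(-16005) = I*√16005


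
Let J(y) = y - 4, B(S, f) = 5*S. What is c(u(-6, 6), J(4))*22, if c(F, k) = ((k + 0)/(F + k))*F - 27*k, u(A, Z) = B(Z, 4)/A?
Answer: 0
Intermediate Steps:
J(y) = -4 + y
u(A, Z) = 5*Z/A (u(A, Z) = (5*Z)/A = 5*Z/A)
c(F, k) = -27*k + F*k/(F + k) (c(F, k) = (k/(F + k))*F - 27*k = F*k/(F + k) - 27*k = -27*k + F*k/(F + k))
c(u(-6, 6), J(4))*22 = -(-4 + 4)*(26*(5*6/(-6)) + 27*(-4 + 4))/(5*6/(-6) + (-4 + 4))*22 = -1*0*(26*(5*6*(-⅙)) + 27*0)/(5*6*(-⅙) + 0)*22 = -1*0*(26*(-5) + 0)/(-5 + 0)*22 = -1*0*(-130 + 0)/(-5)*22 = -1*0*(-⅕)*(-130)*22 = 0*22 = 0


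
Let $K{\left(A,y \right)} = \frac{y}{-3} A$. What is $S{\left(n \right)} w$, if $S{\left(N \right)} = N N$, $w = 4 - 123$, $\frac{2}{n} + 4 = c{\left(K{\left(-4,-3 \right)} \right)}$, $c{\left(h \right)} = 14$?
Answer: $- \frac{119}{25} \approx -4.76$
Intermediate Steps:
$K{\left(A,y \right)} = - \frac{A y}{3}$ ($K{\left(A,y \right)} = y \left(- \frac{1}{3}\right) A = - \frac{y}{3} A = - \frac{A y}{3}$)
$n = \frac{1}{5}$ ($n = \frac{2}{-4 + 14} = \frac{2}{10} = 2 \cdot \frac{1}{10} = \frac{1}{5} \approx 0.2$)
$w = -119$ ($w = 4 - 123 = -119$)
$S{\left(N \right)} = N^{2}$
$S{\left(n \right)} w = \left(\frac{1}{5}\right)^{2} \left(-119\right) = \frac{1}{25} \left(-119\right) = - \frac{119}{25}$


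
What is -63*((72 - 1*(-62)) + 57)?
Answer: -12033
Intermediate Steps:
-63*((72 - 1*(-62)) + 57) = -63*((72 + 62) + 57) = -63*(134 + 57) = -63*191 = -12033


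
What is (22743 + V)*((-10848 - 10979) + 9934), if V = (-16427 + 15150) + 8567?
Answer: -357182469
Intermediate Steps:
V = 7290 (V = -1277 + 8567 = 7290)
(22743 + V)*((-10848 - 10979) + 9934) = (22743 + 7290)*((-10848 - 10979) + 9934) = 30033*(-21827 + 9934) = 30033*(-11893) = -357182469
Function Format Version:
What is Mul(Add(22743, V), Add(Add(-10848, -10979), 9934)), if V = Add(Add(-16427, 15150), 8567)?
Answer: -357182469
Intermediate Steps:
V = 7290 (V = Add(-1277, 8567) = 7290)
Mul(Add(22743, V), Add(Add(-10848, -10979), 9934)) = Mul(Add(22743, 7290), Add(Add(-10848, -10979), 9934)) = Mul(30033, Add(-21827, 9934)) = Mul(30033, -11893) = -357182469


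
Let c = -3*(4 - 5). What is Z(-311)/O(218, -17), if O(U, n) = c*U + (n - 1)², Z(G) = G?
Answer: -311/978 ≈ -0.31800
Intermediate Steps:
c = 3 (c = -3*(-1) = 3)
O(U, n) = (-1 + n)² + 3*U (O(U, n) = 3*U + (n - 1)² = 3*U + (-1 + n)² = (-1 + n)² + 3*U)
Z(-311)/O(218, -17) = -311/((-1 - 17)² + 3*218) = -311/((-18)² + 654) = -311/(324 + 654) = -311/978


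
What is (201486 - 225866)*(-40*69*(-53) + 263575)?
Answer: -9992264900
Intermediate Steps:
(201486 - 225866)*(-40*69*(-53) + 263575) = -24380*(-2760*(-53) + 263575) = -24380*(146280 + 263575) = -24380*409855 = -9992264900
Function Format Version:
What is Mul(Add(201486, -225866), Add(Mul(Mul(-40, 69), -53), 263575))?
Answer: -9992264900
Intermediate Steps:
Mul(Add(201486, -225866), Add(Mul(Mul(-40, 69), -53), 263575)) = Mul(-24380, Add(Mul(-2760, -53), 263575)) = Mul(-24380, Add(146280, 263575)) = Mul(-24380, 409855) = -9992264900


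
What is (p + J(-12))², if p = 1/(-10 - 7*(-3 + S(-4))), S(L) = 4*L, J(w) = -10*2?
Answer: 6046681/15129 ≈ 399.67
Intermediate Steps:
J(w) = -20
p = 1/123 (p = 1/(-10 - 7*(-3 + 4*(-4))) = 1/(-10 - 7*(-3 - 16)) = 1/(-10 - 7*(-19)) = 1/(-10 + 133) = 1/123 ≈ 0.0081301)
(p + J(-12))² = (1/123 - 20)² = (-2459/123)² = 6046681/15129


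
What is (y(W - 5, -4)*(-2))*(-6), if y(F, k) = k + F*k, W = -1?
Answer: 240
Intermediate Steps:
(y(W - 5, -4)*(-2))*(-6) = (-4*(1 + (-1 - 5))*(-2))*(-6) = (-4*(1 - 6)*(-2))*(-6) = (-4*(-5)*(-2))*(-6) = (20*(-2))*(-6) = -40*(-6) = 240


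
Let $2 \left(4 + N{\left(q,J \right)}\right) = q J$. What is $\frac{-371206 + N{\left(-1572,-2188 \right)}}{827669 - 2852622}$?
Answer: $- \frac{1348558}{2024953} \approx -0.66597$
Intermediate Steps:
$N{\left(q,J \right)} = -4 + \frac{J q}{2}$ ($N{\left(q,J \right)} = -4 + \frac{q J}{2} = -4 + \frac{J q}{2}$)
$\frac{-371206 + N{\left(-1572,-2188 \right)}}{827669 - 2852622} = \frac{-371206 - \left(4 + 1094 \left(-1572\right)\right)}{827669 - 2852622} = \frac{-371206 + \left(-4 + 1719768\right)}{-2024953} = \left(-371206 + 1719764\right) \left(- \frac{1}{2024953}\right) = 1348558 \left(- \frac{1}{2024953}\right) = - \frac{1348558}{2024953}$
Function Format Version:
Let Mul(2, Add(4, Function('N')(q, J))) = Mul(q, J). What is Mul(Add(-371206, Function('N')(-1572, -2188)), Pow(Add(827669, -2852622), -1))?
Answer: Rational(-1348558, 2024953) ≈ -0.66597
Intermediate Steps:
Function('N')(q, J) = Add(-4, Mul(Rational(1, 2), J, q)) (Function('N')(q, J) = Add(-4, Mul(Rational(1, 2), Mul(q, J))) = Add(-4, Mul(Rational(1, 2), Mul(J, q))) = Add(-4, Mul(Rational(1, 2), J, q)))
Mul(Add(-371206, Function('N')(-1572, -2188)), Pow(Add(827669, -2852622), -1)) = Mul(Add(-371206, Add(-4, Mul(Rational(1, 2), -2188, -1572))), Pow(Add(827669, -2852622), -1)) = Mul(Add(-371206, Add(-4, 1719768)), Pow(-2024953, -1)) = Mul(Add(-371206, 1719764), Rational(-1, 2024953)) = Mul(1348558, Rational(-1, 2024953)) = Rational(-1348558, 2024953)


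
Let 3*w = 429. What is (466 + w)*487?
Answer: 296583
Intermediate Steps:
w = 143 (w = (⅓)*429 = 143)
(466 + w)*487 = (466 + 143)*487 = 609*487 = 296583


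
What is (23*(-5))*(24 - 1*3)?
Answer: -2415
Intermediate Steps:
(23*(-5))*(24 - 1*3) = -115*(24 - 3) = -115*21 = -2415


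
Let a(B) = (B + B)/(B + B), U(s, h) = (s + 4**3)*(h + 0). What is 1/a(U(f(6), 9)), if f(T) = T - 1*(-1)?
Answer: 1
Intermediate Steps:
f(T) = 1 + T (f(T) = T + 1 = 1 + T)
U(s, h) = h*(64 + s) (U(s, h) = (s + 64)*h = (64 + s)*h = h*(64 + s))
a(B) = 1 (a(B) = (2*B)/((2*B)) = (2*B)*(1/(2*B)) = 1)
1/a(U(f(6), 9)) = 1/1 = 1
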